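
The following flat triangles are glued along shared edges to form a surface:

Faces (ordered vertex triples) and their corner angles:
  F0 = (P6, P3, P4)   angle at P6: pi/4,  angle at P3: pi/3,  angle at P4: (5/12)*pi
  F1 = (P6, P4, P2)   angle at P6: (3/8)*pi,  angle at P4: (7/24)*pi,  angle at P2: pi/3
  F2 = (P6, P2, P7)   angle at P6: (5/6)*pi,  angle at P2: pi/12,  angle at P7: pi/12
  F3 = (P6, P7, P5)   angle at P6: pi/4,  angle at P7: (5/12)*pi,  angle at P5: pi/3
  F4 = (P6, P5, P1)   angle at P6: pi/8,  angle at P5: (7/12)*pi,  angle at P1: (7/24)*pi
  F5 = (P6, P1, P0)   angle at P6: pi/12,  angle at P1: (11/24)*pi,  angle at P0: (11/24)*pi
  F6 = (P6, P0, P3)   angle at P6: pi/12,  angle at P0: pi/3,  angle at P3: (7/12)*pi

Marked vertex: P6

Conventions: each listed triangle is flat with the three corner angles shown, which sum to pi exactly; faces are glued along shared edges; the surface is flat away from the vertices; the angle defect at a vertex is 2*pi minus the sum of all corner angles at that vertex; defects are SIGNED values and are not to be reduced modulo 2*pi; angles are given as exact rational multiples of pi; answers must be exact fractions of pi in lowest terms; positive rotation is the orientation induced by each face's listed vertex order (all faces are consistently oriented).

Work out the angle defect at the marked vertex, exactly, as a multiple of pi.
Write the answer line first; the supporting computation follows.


Answer: defect(P6) = 0

Sum of corner angles at P6: 2*pi
defect = 2*pi - 2*pi


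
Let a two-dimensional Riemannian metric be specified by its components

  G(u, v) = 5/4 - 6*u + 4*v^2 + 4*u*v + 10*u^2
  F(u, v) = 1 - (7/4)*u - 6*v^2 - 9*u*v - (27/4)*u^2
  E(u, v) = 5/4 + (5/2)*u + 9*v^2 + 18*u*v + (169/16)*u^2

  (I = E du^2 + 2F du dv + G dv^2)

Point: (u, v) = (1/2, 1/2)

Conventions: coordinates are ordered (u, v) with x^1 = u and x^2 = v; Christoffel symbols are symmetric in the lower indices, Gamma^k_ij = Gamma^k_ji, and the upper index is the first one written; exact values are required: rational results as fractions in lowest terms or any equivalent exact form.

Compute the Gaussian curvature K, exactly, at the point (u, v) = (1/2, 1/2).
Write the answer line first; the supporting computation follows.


Answer: K = -123808/36481

E = 761/64, F = -85/16, G = 11/4, EG - F^2 = 573/128 at the point
E_u = 353/16, E_v = 18, F_u = -13, F_v = -21/2, G_u = 6, G_v = 6
E_vv = 18, F_uv = -9, G_uu = 20
Brioschi: K = (det M1 - det M2) / (EG - F^2)^2 with the standard first/second-derivative matrices M1, M2.
M1 = [[-E_vv/2 + F_uv - G_uu/2, E_u/2, F_u - E_v/2], [F_v - G_u/2, E, F], [G_v/2, F, G]] = [[-28, 353/32, -22], [-27/2, 761/64, -85/16], [3, -85/16, 11/4]]; det M1 = -350541/512
M2 = [[0, E_v/2, G_u/2], [E_v/2, E, F], [G_u/2, F, G]] = [[0, 9, 3], [9, 761/64, -85/16], [3, -85/16, 11/4]]; det M2 = -39465/64
det M1 - det M2 = -34821/512; K = -34821/512 / (573/128)^2 = -123808/36481


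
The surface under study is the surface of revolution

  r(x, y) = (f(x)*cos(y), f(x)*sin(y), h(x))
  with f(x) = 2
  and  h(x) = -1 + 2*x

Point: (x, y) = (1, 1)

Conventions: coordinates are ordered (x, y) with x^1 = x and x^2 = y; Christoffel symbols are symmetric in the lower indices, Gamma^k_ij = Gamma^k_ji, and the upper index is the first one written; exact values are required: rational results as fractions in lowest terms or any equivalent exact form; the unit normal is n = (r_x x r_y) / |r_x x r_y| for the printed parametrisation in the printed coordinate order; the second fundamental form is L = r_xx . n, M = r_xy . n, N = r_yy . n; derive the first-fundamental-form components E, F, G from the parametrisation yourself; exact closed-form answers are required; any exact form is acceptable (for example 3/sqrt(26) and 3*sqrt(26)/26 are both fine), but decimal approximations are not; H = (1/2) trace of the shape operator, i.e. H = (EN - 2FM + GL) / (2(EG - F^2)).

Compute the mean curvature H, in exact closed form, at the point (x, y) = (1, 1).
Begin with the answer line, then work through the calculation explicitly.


Answer: H = 1/4

f = 2, f' = 0, f'' = 0, h' = 2, h'' = 0
E = 4, F = 0, G = 4; answer radicand W^2 = 4
unnormalised second-form numerators: l = 0, m = 0, n = 4; L = l/sqrt(4), and similarly M = m/sqrt(W^2), N = n/sqrt(W^2)
H = (E*n - 2*F*m + G*l) / (2*(EG - F^2)*sqrt(W^2)); E*n - 2*F*m + G*l = 16, EG - F^2 = 16, so H = (1/2)/sqrt(4)


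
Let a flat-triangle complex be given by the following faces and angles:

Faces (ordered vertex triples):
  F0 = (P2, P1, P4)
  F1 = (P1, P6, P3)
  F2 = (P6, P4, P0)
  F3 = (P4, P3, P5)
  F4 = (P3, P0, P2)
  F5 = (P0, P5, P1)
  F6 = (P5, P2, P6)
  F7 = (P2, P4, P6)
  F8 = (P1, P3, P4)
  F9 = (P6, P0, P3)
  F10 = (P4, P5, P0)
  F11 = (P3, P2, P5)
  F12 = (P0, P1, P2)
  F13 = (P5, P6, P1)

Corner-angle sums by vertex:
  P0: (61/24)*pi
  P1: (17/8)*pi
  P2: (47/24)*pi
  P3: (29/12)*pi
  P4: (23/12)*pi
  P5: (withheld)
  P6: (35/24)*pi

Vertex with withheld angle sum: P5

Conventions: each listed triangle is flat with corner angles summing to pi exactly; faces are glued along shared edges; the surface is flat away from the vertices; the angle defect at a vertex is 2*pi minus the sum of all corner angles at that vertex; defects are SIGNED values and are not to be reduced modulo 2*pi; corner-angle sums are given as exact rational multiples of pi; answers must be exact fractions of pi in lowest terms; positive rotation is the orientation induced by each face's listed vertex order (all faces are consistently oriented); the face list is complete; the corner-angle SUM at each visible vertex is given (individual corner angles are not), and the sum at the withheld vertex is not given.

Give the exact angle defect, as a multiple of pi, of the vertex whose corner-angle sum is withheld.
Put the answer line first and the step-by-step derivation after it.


Answer: defect(P5) = (5/12)*pi

V = 7, E = 21, F = 14; chi = V - E + F = 0
Gauss-Bonnet: total defect = 2*pi*chi = 0; visible defects sum to (-5/12)*pi


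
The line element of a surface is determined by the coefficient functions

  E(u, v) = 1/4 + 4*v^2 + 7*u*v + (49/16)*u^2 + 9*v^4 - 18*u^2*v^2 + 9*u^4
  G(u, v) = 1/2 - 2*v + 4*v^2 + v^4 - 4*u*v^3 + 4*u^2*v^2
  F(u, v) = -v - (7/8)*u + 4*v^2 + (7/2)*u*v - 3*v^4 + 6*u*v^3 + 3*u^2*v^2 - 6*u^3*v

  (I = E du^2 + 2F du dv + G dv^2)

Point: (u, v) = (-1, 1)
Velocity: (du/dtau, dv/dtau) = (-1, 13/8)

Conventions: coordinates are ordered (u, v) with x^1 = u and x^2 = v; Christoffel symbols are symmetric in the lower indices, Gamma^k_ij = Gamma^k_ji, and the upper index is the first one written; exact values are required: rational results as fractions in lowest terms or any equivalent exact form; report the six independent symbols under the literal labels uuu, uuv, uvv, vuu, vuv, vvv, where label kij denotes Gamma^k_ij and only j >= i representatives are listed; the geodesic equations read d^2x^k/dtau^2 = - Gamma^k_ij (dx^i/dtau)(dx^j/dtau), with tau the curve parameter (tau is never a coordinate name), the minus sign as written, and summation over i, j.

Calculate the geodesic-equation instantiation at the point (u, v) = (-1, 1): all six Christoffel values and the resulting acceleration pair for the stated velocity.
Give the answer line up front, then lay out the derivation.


Answer: Gamma_uuu = 703/221, Gamma_uuv = 512/221, Gamma_uvv = -6616/221, Gamma_vuu = -328/221, Gamma_vuv = -132/221, Gamma_vvv = 504/221; accelerations (d^2u/dtau^2, d^2v/dtau^2) = (147451/1768, -11455/1768)

E = 5/16, F = 3/8, G = 23/2 at the point
E_u = 7/8, E_v = 1, F_u = -123/8, F_v = -29/2, G_u = -12, G_v = 30
EG - F^2 = 221/64;  g^inv = (64/221) * [[23/2, -3/8], [-3/8, 5/16]]
first-kind symbols [ij,l] = (1/2)(d_i g_jl + d_j g_il - d_l g_ij): [uu,u] = E_u/2 = 7/16, [uu,v] = F_u - E_v/2 = -127/8, [uv,u] = E_v/2 = 1/2, [uv,v] = G_u/2 = -6, [vv,u] = F_v - G_u/2 = -17/2, [vv,v] = G_v/2 = 15
Gamma^u_ij = (G*[ij,u] - F*[ij,v])/(EG - F^2), Gamma^v_ij = (E*[ij,v] - F*[ij,u])/(EG - F^2)
Gamma_uuu = 703/221, Gamma_uuv = 512/221, Gamma_uvv = -6616/221, Gamma_vuu = -328/221, Gamma_vuv = -132/221, Gamma_vvv = 504/221
d^2u/dtau^2 = -(Gamma_uuu*(-1)^2 + 2*Gamma_uuv*(-1)*(13/8) + Gamma_uvv*(13/8)^2) = 147451/1768
d^2v/dtau^2 = -(Gamma_vuu*(-1)^2 + 2*Gamma_vuv*(-1)*(13/8) + Gamma_vvv*(13/8)^2) = -11455/1768


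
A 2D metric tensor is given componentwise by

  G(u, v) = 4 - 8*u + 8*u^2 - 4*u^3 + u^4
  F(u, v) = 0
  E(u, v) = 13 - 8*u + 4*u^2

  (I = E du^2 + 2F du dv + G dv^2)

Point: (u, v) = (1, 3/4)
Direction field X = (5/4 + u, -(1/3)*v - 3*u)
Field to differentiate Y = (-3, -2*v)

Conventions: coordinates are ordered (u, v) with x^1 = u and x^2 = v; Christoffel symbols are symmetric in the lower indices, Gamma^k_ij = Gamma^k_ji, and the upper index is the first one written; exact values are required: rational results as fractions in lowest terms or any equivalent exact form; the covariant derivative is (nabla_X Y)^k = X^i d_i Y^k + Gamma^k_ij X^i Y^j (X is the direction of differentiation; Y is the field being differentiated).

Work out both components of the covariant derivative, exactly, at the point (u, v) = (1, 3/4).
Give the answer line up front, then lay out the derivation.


Answer: (nabla_X Y)^u = 0, (nabla_X Y)^v = 13/2

E = 9, F = 0, G = 1 at the point
E_u = 0, E_v = 0, F_u = 0, F_v = 0, G_u = 0, G_v = 0
EG - F^2 = 9;  g^inv = (1/9) * [[1, 0], [0, 9]]
first-kind symbols [ij,l] = (1/2)(d_i g_jl + d_j g_il - d_l g_ij): [uu,u] = E_u/2 = 0, [uu,v] = F_u - E_v/2 = 0, [uv,u] = E_v/2 = 0, [uv,v] = G_u/2 = 0, [vv,u] = F_v - G_u/2 = 0, [vv,v] = G_v/2 = 0
Gamma^u_ij = (G*[ij,u] - F*[ij,v])/(EG - F^2), Gamma^v_ij = (E*[ij,v] - F*[ij,u])/(EG - F^2)
Gamma_uuu = 0, Gamma_uuv = 0, Gamma_uvv = 0, Gamma_vuu = 0, Gamma_vuv = 0, Gamma_vvv = 0
X = (9/4, -13/4), Y = (-3, -3/2) at the point


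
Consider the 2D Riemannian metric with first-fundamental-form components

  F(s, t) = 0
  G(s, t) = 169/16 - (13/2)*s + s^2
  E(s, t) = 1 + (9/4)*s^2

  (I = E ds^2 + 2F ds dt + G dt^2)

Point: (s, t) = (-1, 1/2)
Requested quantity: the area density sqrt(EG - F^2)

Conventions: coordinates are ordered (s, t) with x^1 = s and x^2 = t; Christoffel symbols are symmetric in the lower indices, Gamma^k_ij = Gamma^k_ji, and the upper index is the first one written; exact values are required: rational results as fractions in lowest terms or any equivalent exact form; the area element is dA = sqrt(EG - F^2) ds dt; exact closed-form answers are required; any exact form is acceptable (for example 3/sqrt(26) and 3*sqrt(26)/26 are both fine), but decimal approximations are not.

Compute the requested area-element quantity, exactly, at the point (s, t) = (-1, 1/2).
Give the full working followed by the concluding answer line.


E = 13/4, F = 0, G = 289/16; EG - F^2 = 3757/64

Answer: sqrt(EG - F^2) = 17*sqrt(13)/8


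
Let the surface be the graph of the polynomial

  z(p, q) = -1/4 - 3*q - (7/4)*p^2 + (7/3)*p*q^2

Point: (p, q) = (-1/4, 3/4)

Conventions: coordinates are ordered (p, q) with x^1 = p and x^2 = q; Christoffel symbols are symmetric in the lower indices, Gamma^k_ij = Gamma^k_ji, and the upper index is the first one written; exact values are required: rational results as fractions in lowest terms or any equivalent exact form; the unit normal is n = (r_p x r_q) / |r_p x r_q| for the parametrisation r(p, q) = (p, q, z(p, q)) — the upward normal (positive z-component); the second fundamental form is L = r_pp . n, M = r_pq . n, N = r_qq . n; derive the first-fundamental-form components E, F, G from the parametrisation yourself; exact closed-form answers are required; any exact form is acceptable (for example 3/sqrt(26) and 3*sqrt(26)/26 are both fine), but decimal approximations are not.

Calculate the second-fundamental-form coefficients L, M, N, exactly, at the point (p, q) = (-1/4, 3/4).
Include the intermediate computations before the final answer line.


z_p = 35/16, z_q = -31/8, z_pp = -7/2, z_pq = 7/2, z_qq = -7/6
E = 1481/256, F = -1085/128, G = 1025/64; answer radicand W^2 = 5325/256
unnormalised second-form numerators: l = -7/2, m = 7/2, n = -7/6; L = l/sqrt(5325/256), and similarly M = m/sqrt(W^2), N = n/sqrt(W^2)

Answer: L = -56*sqrt(213)/1065, M = 56*sqrt(213)/1065, N = -56*sqrt(213)/3195


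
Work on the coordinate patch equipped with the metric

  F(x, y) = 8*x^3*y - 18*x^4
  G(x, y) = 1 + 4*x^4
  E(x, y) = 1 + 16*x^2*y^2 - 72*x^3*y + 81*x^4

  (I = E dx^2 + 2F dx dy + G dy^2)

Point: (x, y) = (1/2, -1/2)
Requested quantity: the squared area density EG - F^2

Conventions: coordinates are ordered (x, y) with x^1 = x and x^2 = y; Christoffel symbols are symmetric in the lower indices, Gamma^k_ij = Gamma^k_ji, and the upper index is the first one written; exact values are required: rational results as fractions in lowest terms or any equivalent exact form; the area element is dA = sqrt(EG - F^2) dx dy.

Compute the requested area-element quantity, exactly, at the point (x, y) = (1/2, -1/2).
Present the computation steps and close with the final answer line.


E = 185/16, F = -13/8, G = 5/4; EG - F^2 = 189/16

Answer: EG - F^2 = 189/16


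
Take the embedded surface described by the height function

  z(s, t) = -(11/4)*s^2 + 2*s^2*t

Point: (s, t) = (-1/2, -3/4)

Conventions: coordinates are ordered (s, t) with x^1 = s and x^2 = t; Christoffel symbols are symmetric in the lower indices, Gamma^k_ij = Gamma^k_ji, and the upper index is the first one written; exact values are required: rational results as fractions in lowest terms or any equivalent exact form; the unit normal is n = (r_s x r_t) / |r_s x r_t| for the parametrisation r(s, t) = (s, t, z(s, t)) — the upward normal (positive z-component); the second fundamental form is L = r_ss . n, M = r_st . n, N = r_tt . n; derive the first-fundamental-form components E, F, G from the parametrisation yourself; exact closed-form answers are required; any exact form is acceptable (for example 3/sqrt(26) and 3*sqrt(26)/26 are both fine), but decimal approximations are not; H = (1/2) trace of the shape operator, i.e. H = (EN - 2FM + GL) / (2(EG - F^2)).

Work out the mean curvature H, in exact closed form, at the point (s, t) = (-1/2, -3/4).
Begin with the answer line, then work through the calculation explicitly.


Answer: H = -68*sqrt(309)/95481

z_s = 17/4, z_t = 1/2, z_ss = -17/2, z_st = -2, z_tt = 0
E = 305/16, F = 17/8, G = 5/4; answer radicand W^2 = 309/16
unnormalised second-form numerators: l = -17/2, m = -2, n = 0; L = l/sqrt(309/16), and similarly M = m/sqrt(W^2), N = n/sqrt(W^2)
H = (E*n - 2*F*m + G*l) / (2*(EG - F^2)*sqrt(W^2)); E*n - 2*F*m + G*l = -17/8, EG - F^2 = 309/16, so H = (-17/309)/sqrt(309/16)


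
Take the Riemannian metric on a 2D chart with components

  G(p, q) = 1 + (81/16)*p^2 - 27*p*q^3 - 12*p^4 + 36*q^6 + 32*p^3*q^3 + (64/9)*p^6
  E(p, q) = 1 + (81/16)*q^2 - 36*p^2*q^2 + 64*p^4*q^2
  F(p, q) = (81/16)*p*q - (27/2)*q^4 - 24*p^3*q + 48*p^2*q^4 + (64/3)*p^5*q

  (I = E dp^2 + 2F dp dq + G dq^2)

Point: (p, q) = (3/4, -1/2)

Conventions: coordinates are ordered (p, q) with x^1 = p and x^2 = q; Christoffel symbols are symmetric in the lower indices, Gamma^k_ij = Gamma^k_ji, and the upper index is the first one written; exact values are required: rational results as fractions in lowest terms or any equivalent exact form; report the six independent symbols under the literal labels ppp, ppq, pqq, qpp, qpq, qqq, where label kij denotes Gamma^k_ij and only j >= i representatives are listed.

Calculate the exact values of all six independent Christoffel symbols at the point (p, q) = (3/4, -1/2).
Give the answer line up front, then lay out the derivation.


Answer: Gamma_ppp = 1728/1021, Gamma_ppq = -648/1021, Gamma_pqq = -1296/1021, Gamma_qpp = 2016/1021, Gamma_qpq = -756/1021, Gamma_qqq = -1512/1021

E = 145/64, F = 189/128, G = 697/256 at the point
E_p = 27/2, E_q = -81/16, F_p = 171/32, F_q = -513/64, G_p = -189/32, G_q = -189/16
EG - F^2 = 1021/256;  g^inv = (256/1021) * [[697/256, -189/128], [-189/128, 145/64]]
first-kind symbols [ij,l] = (1/2)(d_i g_jl + d_j g_il - d_l g_ij): [pp,p] = E_p/2 = 27/4, [pp,q] = F_p - E_q/2 = 63/8, [pq,p] = E_q/2 = -81/32, [pq,q] = G_p/2 = -189/64, [qq,p] = F_q - G_p/2 = -81/16, [qq,q] = G_q/2 = -189/32
Gamma^p_ij = (G*[ij,p] - F*[ij,q])/(EG - F^2), Gamma^q_ij = (E*[ij,q] - F*[ij,p])/(EG - F^2)


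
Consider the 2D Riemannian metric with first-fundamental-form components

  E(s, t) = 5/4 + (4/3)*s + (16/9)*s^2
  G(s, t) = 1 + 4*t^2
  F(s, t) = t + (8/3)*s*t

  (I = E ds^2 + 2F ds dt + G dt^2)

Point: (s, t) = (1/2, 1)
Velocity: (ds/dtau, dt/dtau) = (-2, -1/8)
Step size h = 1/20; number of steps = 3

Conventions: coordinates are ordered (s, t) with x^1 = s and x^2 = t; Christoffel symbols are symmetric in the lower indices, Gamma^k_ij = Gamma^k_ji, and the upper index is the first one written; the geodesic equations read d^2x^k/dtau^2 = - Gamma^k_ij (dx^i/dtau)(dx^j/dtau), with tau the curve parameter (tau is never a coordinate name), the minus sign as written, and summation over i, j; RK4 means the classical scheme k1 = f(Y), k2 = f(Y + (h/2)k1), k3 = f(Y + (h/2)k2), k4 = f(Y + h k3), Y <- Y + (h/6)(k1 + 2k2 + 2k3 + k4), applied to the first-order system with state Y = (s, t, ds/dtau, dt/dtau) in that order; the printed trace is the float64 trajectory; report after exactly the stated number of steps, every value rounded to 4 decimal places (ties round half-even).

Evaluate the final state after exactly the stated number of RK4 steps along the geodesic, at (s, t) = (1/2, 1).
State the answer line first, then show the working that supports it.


Answer: s = 0.1890, t = 0.9600, ds/dtau = -2.1451, dt/dtau = -0.4256

f(Y) = (ds/dtau, dt/dtau, -Gamma^s_ij Y'^i Y'^j, -Gamma^t_ij Y'^i Y'^j) with the Gammas evaluated at the stage position; h = 0.050000; intermediate values shown to 6 dp
step 0: s = 0.5000, t = 1.0000, ds/dtau = -2.0000, dt/dtau = -0.1250
step 1:
  k1: at (s, t) = (0.500000, 1.000000), (ds/dtau, dt/dtau) = (-2.000000, -0.125000); Gamma_sss = 0.244541, Gamma_sst = 0.000000, Gamma_stt = 0.366812, Gamma_tss = 0.419214, Gamma_tst = 0.000000, Gamma_ttt = 0.628821; k1 = (-2.000000, -0.125000, -0.983897, -1.686681)
  k2: at (s, t) = (0.450000, 0.996875), (ds/dtau, dt/dtau) = (-2.024597, -0.167167); Gamma_sss = 0.237131, Gamma_sst = 0.000000, Gamma_stt = 0.355697, Gamma_tss = 0.429801, Gamma_tst = 0.000000, Gamma_ttt = 0.644701; k2 = (-2.024597, -0.167167, -0.981940, -1.779766)
  k3: at (s, t) = (0.449385, 0.995821), (ds/dtau, dt/dtau) = (-2.024549, -0.169494); Gamma_sss = 0.237346, Gamma_sst = 0.000000, Gamma_stt = 0.356019, Gamma_tss = 0.430056, Gamma_tst = 0.000000, Gamma_ttt = 0.645084; k3 = (-2.024549, -0.169494, -0.983062, -1.781243)
  k4: at (s, t) = (0.398773, 0.991525), (ds/dtau, dt/dtau) = (-2.049153, -0.214062); Gamma_sss = 0.229385, Gamma_sst = 0.000000, Gamma_stt = 0.344077, Gamma_tss = 0.440907, Gamma_tst = 0.000000, Gamma_ttt = 0.661360; k4 = (-2.049153, -0.214062, -0.978960, -1.881685)
  Y <- Y + (h/6)(k1 + 2k2 + 2k3 + k4): s = 0.3988, t = 0.9916, ds/dtau = -2.0491, dt/dtau = -0.2141
step 2:
  k1: at (s, t) = (0.398771, 0.991563), (ds/dtau, dt/dtau) = (-2.049107, -0.214087); Gamma_sss = 0.229373, Gamma_sst = 0.000000, Gamma_stt = 0.344060, Gamma_tss = 0.440902, Gamma_tst = 0.000000, Gamma_ttt = 0.661352; k1 = (-2.049107, -0.214087, -0.978870, -1.881587)
  k2: at (s, t) = (0.347544, 0.986211), (ds/dtau, dt/dtau) = (-2.073579, -0.261126); Gamma_sss = 0.220762, Gamma_sst = 0.000000, Gamma_stt = 0.331143, Gamma_tss = 0.451983, Gamma_tst = 0.000000, Gamma_ttt = 0.677975; k2 = (-2.073579, -0.261126, -0.971798, -1.989634)
  k3: at (s, t) = (0.346932, 0.985035), (ds/dtau, dt/dtau) = (-2.073402, -0.263827); Gamma_sss = 0.220987, Gamma_sst = 0.000000, Gamma_stt = 0.331481, Gamma_tss = 0.452287, Gamma_tst = 0.000000, Gamma_ttt = 0.678430; k3 = (-2.073402, -0.263827, -0.973096, -1.991602)
  k4: at (s, t) = (0.295101, 0.978372), (ds/dtau, dt/dtau) = (-2.097762, -0.313667); Gamma_sss = 0.211705, Gamma_sst = 0.000000, Gamma_stt = 0.317557, Gamma_tss = 0.463645, Gamma_tst = 0.000000, Gamma_ttt = 0.695468; k4 = (-2.097762, -0.313667, -0.962873, -2.108743)
  Y <- Y + (h/6)(k1 + 2k2 + 2k3 + k4): s = 0.2951, t = 0.9784, ds/dtau = -2.0977, dt/dtau = -0.3137
step 3:
  k1: at (s, t) = (0.295098, 0.978416), (ds/dtau, dt/dtau) = (-2.097703, -0.313693); Gamma_sss = 0.211691, Gamma_sst = 0.000000, Gamma_stt = 0.317536, Gamma_tss = 0.463638, Gamma_tst = 0.000000, Gamma_ttt = 0.695457; k1 = (-2.097703, -0.313693, -0.962763, -2.108610)
  k2: at (s, t) = (0.242655, 0.970574), (ds/dtau, dt/dtau) = (-2.121772, -0.366408); Gamma_sss = 0.201616, Gamma_sst = 0.000000, Gamma_stt = 0.302423, Gamma_tss = 0.475224, Gamma_tst = 0.000000, Gamma_ttt = 0.712835; k2 = (-2.121772, -0.366408, -0.948259, -2.235119)
  k3: at (s, t) = (0.242053, 0.969256), (ds/dtau, dt/dtau) = (-2.121410, -0.369571); Gamma_sss = 0.201847, Gamma_sst = 0.000000, Gamma_stt = 0.302771, Gamma_tss = 0.475587, Gamma_tst = 0.000000, Gamma_ttt = 0.713380; k3 = (-2.121410, -0.369571, -0.949742, -2.237755)
  k4: at (s, t) = (0.189027, 0.959938), (ds/dtau, dt/dtau) = (-2.145190, -0.425581); Gamma_sss = 0.190940, Gamma_sst = 0.000000, Gamma_stt = 0.286409, Gamma_tss = 0.487450, Gamma_tst = 0.000000, Gamma_ttt = 0.731175; k4 = (-2.145190, -0.425581, -0.930548, -2.375597)
  Y <- Y + (h/6)(k1 + 2k2 + 2k3 + k4): s = 0.1890, t = 0.9600, ds/dtau = -2.1451, dt/dtau = -0.4256


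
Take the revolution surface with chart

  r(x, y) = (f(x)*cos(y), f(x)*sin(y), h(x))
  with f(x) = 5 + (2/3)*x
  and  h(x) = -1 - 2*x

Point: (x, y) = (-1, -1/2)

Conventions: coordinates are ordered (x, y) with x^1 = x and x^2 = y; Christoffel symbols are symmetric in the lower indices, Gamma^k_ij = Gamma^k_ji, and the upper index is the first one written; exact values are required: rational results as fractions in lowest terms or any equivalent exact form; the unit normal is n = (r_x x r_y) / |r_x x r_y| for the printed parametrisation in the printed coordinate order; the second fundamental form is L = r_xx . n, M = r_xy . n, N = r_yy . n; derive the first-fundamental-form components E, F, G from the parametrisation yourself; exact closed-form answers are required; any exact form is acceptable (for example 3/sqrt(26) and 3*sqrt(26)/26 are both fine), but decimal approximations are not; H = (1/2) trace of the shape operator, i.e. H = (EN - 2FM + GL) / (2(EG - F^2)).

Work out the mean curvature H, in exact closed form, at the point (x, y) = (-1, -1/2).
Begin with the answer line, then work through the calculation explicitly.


Answer: H = -9*sqrt(10)/260

f = 13/3, f' = 2/3, f'' = 0, h' = -2, h'' = 0
E = 40/9, F = 0, G = 169/9; answer radicand W^2 = 40/9
unnormalised second-form numerators: l = 0, m = 0, n = -26/3; L = l/sqrt(40/9), and similarly M = m/sqrt(W^2), N = n/sqrt(W^2)
H = (E*n - 2*F*m + G*l) / (2*(EG - F^2)*sqrt(W^2)); E*n - 2*F*m + G*l = -1040/27, EG - F^2 = 6760/81, so H = (-3/13)/sqrt(40/9)


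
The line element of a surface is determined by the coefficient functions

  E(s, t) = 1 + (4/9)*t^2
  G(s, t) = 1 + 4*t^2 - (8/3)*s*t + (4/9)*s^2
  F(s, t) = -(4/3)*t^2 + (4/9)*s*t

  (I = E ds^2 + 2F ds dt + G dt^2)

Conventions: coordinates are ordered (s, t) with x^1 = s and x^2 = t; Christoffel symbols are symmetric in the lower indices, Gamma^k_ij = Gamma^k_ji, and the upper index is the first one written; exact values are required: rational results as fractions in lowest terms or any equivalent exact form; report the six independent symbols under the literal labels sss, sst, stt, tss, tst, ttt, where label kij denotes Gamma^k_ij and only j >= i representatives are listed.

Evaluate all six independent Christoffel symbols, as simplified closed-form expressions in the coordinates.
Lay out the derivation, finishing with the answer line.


E = 1 + (4/9)*t^2; F = -(4/3)*t^2 + (4/9)*s*t; G = 1 + 4*t^2 - (8/3)*s*t + (4/9)*s^2
Gamma^k_ij = (1/2) g^{kl} (d_i g_jl + d_j g_il - d_l g_ij), with g^inv = (1/(EG-F^2)) [[G, -F], [-F, E]]
first partials: E_s = 0, E_t = (8/9)*t, F_s = (4/9)*t, F_t = -(8/3)*t + (4/9)*s, G_s = -(8/3)*t + (8/9)*s, G_t = 8*t - (8/3)*s
D = EG - F^2 = 1 + (40/9)*t^2 - (8/3)*s*t + (4/9)*s^2
expanded: Gamma^s_ss = (G E_s - 2F F_s + F E_t)/(2D), Gamma^s_st = (G E_t - F G_s)/(2D), Gamma^s_tt = (2G F_t - G G_s - F G_t)/(2D), Gamma^t_ss = (2E F_s - E E_t - F E_s)/(2D), Gamma^t_st = (E G_s - F E_t)/(2D), Gamma^t_tt = (E G_t - 2F F_t + F G_s)/(2D); substitute and cancel common factors

Answer: Gamma_sss = 0, Gamma_sst = 4*t/(4*s^2 - 24*s*t + 40*t^2 + 9), Gamma_stt = -12*t/(4*s^2 - 24*s*t + 40*t^2 + 9), Gamma_tss = 0, Gamma_tst = (4*s - 12*t)/(4*s^2 - 24*s*t + 40*t^2 + 9), Gamma_ttt = (-12*s + 36*t)/(4*s^2 - 24*s*t + 40*t^2 + 9)


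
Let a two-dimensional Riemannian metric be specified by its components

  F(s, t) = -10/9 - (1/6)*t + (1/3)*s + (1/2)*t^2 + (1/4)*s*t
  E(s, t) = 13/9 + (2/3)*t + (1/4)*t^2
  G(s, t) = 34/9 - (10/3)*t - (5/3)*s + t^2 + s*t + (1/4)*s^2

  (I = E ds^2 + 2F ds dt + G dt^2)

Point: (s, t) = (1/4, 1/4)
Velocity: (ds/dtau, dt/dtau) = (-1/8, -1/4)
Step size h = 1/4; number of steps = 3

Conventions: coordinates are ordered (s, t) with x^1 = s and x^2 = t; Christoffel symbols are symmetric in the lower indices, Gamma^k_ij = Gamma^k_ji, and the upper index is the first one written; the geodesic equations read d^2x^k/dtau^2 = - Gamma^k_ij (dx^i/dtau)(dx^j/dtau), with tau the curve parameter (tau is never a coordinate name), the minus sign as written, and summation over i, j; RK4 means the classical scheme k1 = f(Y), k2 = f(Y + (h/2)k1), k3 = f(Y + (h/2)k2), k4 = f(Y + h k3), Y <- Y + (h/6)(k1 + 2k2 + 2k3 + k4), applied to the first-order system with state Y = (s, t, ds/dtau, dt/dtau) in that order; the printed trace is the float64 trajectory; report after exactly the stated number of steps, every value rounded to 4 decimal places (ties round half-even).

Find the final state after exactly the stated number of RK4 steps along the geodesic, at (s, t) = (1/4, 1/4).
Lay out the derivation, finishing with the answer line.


f(Y) = (ds/dtau, dt/dtau, -Gamma^s_ij Y'^i Y'^j, -Gamma^t_ij Y'^i Y'^j) with the Gammas evaluated at the stage position; h = 0.250000; intermediate values shown to 6 dp
step 0: s = 0.2500, t = 0.2500, ds/dtau = -0.1250, dt/dtau = -0.2500
step 1:
  k1: at (s, t) = (0.250000, 0.250000), (ds/dtau, dt/dtau) = (-0.125000, -0.250000); Gamma_sss = 0.000000, Gamma_sst = 0.120126, Gamma_stt = 0.240253, Gamma_tss = 0.000000, Gamma_tst = -0.195996, Gamma_ttt = -0.391992; k1 = (-0.125000, -0.250000, -0.022524, 0.036749)
  k2: at (s, t) = (0.234375, 0.218750), (ds/dtau, dt/dtau) = (-0.127815, -0.245406); Gamma_sss = 0.000000, Gamma_sst = 0.115035, Gamma_stt = 0.230069, Gamma_tss = 0.000000, Gamma_tst = -0.197257, Gamma_ttt = -0.394514; k2 = (-0.127815, -0.245406, -0.021072, 0.036134)
  k3: at (s, t) = (0.234023, 0.219324), (ds/dtau, dt/dtau) = (-0.127634, -0.245483); Gamma_sss = 0.000000, Gamma_sst = 0.115098, Gamma_stt = 0.230196, Gamma_tss = 0.000000, Gamma_tst = -0.197234, Gamma_ttt = -0.394468; k3 = (-0.127634, -0.245483, -0.021085, 0.036131)
  k4: at (s, t) = (0.218091, 0.188629), (ds/dtau, dt/dtau) = (-0.130271, -0.240967); Gamma_sss = 0.000000, Gamma_sst = 0.110184, Gamma_stt = 0.220368, Gamma_tss = 0.000000, Gamma_tst = -0.198219, Gamma_ttt = -0.396438; k4 = (-0.130271, -0.240967, -0.019713, 0.035464)
  Y <- Y + (h/6)(k1 + 2k2 + 2k3 + k4): s = 0.2181, t = 0.1886, ds/dtau = -0.1303, dt/dtau = -0.2410
step 2:
  k1: at (s, t) = (0.218076, 0.188636), (ds/dtau, dt/dtau) = (-0.130273, -0.240969); Gamma_sss = 0.000000, Gamma_sst = 0.110184, Gamma_stt = 0.220368, Gamma_tss = 0.000000, Gamma_tst = -0.198219, Gamma_ttt = -0.396437; k1 = (-0.130273, -0.240969, -0.019714, 0.035464)
  k2: at (s, t) = (0.201792, 0.158514), (ds/dtau, dt/dtau) = (-0.132737, -0.236536); Gamma_sss = 0.000000, Gamma_sst = 0.105453, Gamma_stt = 0.210905, Gamma_tss = 0.000000, Gamma_tst = -0.198946, Gamma_ttt = -0.397893; k2 = (-0.132737, -0.236536, -0.018422, 0.034754)
  k3: at (s, t) = (0.201484, 0.159069), (ds/dtau, dt/dtau) = (-0.132576, -0.236625); Gamma_sss = 0.000000, Gamma_sst = 0.105513, Gamma_stt = 0.211026, Gamma_tss = 0.000000, Gamma_tst = -0.198930, Gamma_ttt = -0.397860; k3 = (-0.132576, -0.236625, -0.018436, 0.034758)
  k4: at (s, t) = (0.184932, 0.129479), (ds/dtau, dt/dtau) = (-0.134882, -0.232280); Gamma_sss = 0.000000, Gamma_sst = 0.100962, Gamma_stt = 0.201925, Gamma_tss = 0.000000, Gamma_tst = -0.199427, Gamma_ttt = -0.398855; k4 = (-0.134882, -0.232280, -0.017221, 0.034016)
  Y <- Y + (h/6)(k1 + 2k2 + 2k3 + k4): s = 0.1849, t = 0.1295, ds/dtau = -0.1349, dt/dtau = -0.2323
step 3:
  k1: at (s, t) = (0.184919, 0.129487), (ds/dtau, dt/dtau) = (-0.134883, -0.232281); Gamma_sss = 0.000000, Gamma_sst = 0.100963, Gamma_stt = 0.201925, Gamma_tss = 0.000000, Gamma_tst = -0.199427, Gamma_ttt = -0.398854; k1 = (-0.134883, -0.232281, -0.017221, 0.034016)
  k2: at (s, t) = (0.168058, 0.100452), (ds/dtau, dt/dtau) = (-0.137036, -0.228029); Gamma_sss = 0.000000, Gamma_sst = 0.096595, Gamma_stt = 0.193190, Gamma_tss = 0.000000, Gamma_tst = -0.199712, Gamma_ttt = -0.399424; k2 = (-0.137036, -0.228029, -0.016082, 0.033250)
  k3: at (s, t) = (0.167789, 0.100983), (ds/dtau, dt/dtau) = (-0.136894, -0.228125); Gamma_sss = 0.000000, Gamma_sst = 0.096652, Gamma_stt = 0.193303, Gamma_tss = 0.000000, Gamma_tst = -0.199701, Gamma_ttt = -0.399402; k3 = (-0.136894, -0.228125, -0.016096, 0.033258)
  k4: at (s, t) = (0.150695, 0.072456), (ds/dtau, dt/dtau) = (-0.138907, -0.223967); Gamma_sss = 0.000000, Gamma_sst = 0.092462, Gamma_stt = 0.184923, Gamma_tss = 0.000000, Gamma_tst = -0.199798, Gamma_ttt = -0.399595; k4 = (-0.138907, -0.223967, -0.015029, 0.032476)
  Y <- Y + (h/6)(k1 + 2k2 + 2k3 + k4): s = 0.1507, t = 0.0725, ds/dtau = -0.1389, dt/dtau = -0.2240

Answer: s = 0.1507, t = 0.0725, ds/dtau = -0.1389, dt/dtau = -0.2240


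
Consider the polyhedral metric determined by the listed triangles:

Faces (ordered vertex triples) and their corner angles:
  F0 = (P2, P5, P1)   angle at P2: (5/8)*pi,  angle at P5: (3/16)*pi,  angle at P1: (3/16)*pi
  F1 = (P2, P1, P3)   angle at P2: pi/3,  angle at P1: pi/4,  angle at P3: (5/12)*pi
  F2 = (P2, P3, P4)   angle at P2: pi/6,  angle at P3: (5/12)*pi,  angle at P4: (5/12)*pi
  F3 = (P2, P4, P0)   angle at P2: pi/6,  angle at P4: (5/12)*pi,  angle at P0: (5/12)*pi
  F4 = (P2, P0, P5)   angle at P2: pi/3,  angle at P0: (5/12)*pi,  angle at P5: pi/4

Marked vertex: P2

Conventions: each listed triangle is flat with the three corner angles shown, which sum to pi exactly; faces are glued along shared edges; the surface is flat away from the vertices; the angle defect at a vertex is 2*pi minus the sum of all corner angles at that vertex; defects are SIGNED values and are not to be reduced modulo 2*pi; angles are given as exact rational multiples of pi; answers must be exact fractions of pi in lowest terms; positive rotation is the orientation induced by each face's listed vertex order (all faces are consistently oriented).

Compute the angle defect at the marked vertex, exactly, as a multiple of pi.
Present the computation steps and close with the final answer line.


Sum of corner angles at P2: (13/8)*pi
defect = 2*pi - (13/8)*pi

Answer: defect(P2) = (3/8)*pi


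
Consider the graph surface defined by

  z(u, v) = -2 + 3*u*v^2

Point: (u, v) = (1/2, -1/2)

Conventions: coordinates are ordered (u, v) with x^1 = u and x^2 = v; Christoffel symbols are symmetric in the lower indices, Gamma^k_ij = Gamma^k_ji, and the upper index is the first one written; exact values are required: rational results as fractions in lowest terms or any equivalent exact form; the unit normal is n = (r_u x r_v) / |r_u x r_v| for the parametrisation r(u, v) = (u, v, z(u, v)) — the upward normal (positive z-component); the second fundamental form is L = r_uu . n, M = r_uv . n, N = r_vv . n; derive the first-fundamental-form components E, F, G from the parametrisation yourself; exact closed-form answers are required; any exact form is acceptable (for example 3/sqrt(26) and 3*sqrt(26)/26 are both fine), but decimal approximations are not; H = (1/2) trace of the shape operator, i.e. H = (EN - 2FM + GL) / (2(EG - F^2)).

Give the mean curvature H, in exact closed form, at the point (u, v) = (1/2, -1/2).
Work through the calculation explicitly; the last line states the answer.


z_u = 3/4, z_v = -3/2, z_uu = 0, z_uv = -3, z_vv = 3
E = 25/16, F = -9/8, G = 13/4; answer radicand W^2 = 61/16
unnormalised second-form numerators: l = 0, m = -3, n = 3; L = l/sqrt(61/16), and similarly M = m/sqrt(W^2), N = n/sqrt(W^2)
H = (E*n - 2*F*m + G*l) / (2*(EG - F^2)*sqrt(W^2)); E*n - 2*F*m + G*l = -33/16, EG - F^2 = 61/16, so H = (-33/122)/sqrt(61/16)

Answer: H = -66*sqrt(61)/3721


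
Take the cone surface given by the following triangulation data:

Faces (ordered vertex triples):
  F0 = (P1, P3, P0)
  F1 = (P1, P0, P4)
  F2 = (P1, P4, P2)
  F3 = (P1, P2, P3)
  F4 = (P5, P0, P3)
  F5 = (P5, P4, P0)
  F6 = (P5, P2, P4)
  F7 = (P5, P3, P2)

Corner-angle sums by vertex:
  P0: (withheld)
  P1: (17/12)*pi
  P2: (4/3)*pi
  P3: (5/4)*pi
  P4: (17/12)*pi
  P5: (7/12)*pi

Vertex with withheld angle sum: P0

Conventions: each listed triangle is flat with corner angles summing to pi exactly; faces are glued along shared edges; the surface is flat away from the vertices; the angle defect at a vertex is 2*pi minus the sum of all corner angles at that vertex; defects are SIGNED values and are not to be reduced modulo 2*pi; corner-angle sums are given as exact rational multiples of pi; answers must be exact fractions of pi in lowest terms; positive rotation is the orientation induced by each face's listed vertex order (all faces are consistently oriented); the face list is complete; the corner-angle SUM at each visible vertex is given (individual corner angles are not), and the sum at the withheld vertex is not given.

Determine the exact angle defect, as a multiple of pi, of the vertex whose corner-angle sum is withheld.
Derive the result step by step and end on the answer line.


V = 6, E = 12, F = 8; chi = V - E + F = 2
Gauss-Bonnet: total defect = 2*pi*chi = 4*pi; visible defects sum to 4*pi

Answer: defect(P0) = 0


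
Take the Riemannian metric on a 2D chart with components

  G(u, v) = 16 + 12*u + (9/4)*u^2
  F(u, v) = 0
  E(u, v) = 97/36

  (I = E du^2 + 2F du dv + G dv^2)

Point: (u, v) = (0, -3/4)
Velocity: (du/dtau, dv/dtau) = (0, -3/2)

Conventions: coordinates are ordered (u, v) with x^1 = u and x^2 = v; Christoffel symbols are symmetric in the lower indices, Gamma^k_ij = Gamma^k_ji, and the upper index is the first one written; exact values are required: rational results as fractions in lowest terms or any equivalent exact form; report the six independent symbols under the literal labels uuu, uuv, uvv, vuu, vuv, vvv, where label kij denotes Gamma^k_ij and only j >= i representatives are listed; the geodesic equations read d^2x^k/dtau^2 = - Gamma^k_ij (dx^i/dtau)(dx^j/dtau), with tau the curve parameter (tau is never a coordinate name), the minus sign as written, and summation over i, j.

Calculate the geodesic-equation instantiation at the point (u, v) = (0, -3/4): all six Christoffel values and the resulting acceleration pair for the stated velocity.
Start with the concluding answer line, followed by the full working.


Answer: Gamma_uuu = 0, Gamma_uuv = 0, Gamma_uvv = -216/97, Gamma_vuu = 0, Gamma_vuv = 3/8, Gamma_vvv = 0; accelerations (d^2u/dtau^2, d^2v/dtau^2) = (486/97, 0)

E = 97/36, F = 0, G = 16 at the point
E_u = 0, E_v = 0, F_u = 0, F_v = 0, G_u = 12, G_v = 0
EG - F^2 = 388/9;  g^inv = (9/388) * [[16, 0], [0, 97/36]]
first-kind symbols [ij,l] = (1/2)(d_i g_jl + d_j g_il - d_l g_ij): [uu,u] = E_u/2 = 0, [uu,v] = F_u - E_v/2 = 0, [uv,u] = E_v/2 = 0, [uv,v] = G_u/2 = 6, [vv,u] = F_v - G_u/2 = -6, [vv,v] = G_v/2 = 0
Gamma^u_ij = (G*[ij,u] - F*[ij,v])/(EG - F^2), Gamma^v_ij = (E*[ij,v] - F*[ij,u])/(EG - F^2)
Gamma_uuu = 0, Gamma_uuv = 0, Gamma_uvv = -216/97, Gamma_vuu = 0, Gamma_vuv = 3/8, Gamma_vvv = 0
d^2u/dtau^2 = -(Gamma_uuu*(0)^2 + 2*Gamma_uuv*(0)*(-3/2) + Gamma_uvv*(-3/2)^2) = 486/97
d^2v/dtau^2 = -(Gamma_vuu*(0)^2 + 2*Gamma_vuv*(0)*(-3/2) + Gamma_vvv*(-3/2)^2) = 0


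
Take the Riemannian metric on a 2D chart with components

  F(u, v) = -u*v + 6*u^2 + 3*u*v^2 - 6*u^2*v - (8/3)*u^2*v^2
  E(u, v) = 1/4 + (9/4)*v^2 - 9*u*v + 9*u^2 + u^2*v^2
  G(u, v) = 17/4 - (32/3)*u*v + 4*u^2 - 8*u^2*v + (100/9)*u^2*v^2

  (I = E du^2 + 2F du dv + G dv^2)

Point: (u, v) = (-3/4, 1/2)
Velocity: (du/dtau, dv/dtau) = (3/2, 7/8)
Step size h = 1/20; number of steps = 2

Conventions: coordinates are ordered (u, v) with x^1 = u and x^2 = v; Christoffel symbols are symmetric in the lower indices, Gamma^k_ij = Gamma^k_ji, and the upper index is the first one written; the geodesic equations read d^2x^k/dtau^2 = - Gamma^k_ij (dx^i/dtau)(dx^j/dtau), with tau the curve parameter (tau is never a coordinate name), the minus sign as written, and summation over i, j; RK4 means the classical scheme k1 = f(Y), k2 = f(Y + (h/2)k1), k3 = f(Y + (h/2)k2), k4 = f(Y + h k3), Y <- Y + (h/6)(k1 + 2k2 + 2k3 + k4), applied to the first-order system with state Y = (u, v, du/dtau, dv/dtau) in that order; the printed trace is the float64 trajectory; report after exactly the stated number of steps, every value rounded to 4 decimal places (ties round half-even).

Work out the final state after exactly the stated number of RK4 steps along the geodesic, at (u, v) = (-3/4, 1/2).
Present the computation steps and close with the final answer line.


f(Y) = (du/dtau, dv/dtau, -Gamma^u_ij Y'^i Y'^j, -Gamma^v_ij Y'^i Y'^j) with the Gammas evaluated at the stage position; h = 0.050000; intermediate values shown to 6 dp
step 0: u = -0.7500, v = 0.5000, du/dtau = 1.5000, dv/dtau = 0.8750
step 1:
  k1: at (u, v) = (-0.750000, 0.500000), (du/dtau, dv/dtau) = (1.500000, 0.875000); Gamma_uuu = -0.892576, Gamma_uuv = 0.575042, Gamma_uvv = -0.235802, Gamma_vuu = -0.716138, Gamma_vuv = -0.550005, Gamma_vvv = 0.523850; k1 = (1.500000, 0.875000, 0.679346, 2.654000)
  k2: at (u, v) = (-0.712500, 0.521875), (du/dtau, dv/dtau) = (1.516984, 0.941350); Gamma_uuu = -0.937313, Gamma_uuv = 0.575151, Gamma_uvv = -0.179989, Gamma_vuu = -0.680997, Gamma_vuv = -0.550451, Gamma_vvv = 0.504052; k2 = (1.516984, 0.941350, 0.673831, 2.692578)
  k3: at (u, v) = (-0.712075, 0.523534), (du/dtau, dv/dtau) = (1.516846, 0.942314); Gamma_uuu = -0.938092, Gamma_uuv = 0.574210, Gamma_uvv = -0.178439, Gamma_vuu = -0.678731, Gamma_vuv = -0.550281, Gamma_vvv = 0.503725; k3 = (1.516846, 0.942314, 0.675338, 2.687437)
  k4: at (u, v) = (-0.674158, 0.547116), (du/dtau, dv/dtau) = (1.533767, 1.009372); Gamma_uuu = -0.982634, Gamma_uuv = 0.574431, Gamma_uvv = -0.117354, Gamma_vuu = -0.643113, Gamma_vuv = -0.553428, Gamma_vvv = 0.484535; k4 = (1.533767, 1.009372, 0.652553, 2.732795)
  Y <- Y + (h/6)(k1 + 2k2 + 2k3 + k4): u = -0.6742, v = 0.5471, du/dtau = 1.5336, dv/dtau = 1.0096
step 2:
  k1: at (u, v) = (-0.674155, 0.547098), (du/dtau, dv/dtau) = (1.533585, 1.009557); Gamma_uuu = -0.982636, Gamma_uuv = 0.574444, Gamma_uvv = -0.117362, Gamma_vuu = -0.643136, Gamma_vuv = -0.553430, Gamma_vvv = 0.484535; k1 = (1.533585, 1.009557, 0.651904, 2.732425)
  k2: at (u, v) = (-0.635815, 0.572336), (du/dtau, dv/dtau) = (1.549883, 1.077868); Gamma_uuu = -1.026923, Gamma_uuv = 0.574776, Gamma_uvv = -0.050508, Gamma_vuu = -0.607047, Gamma_vuv = -0.559498, Gamma_vvv = 0.466021; k2 = (1.549883, 1.077868, 0.605085, 2.786149)
  k3: at (u, v) = (-0.635408, 0.574044), (du/dtau, dv/dtau) = (1.548712, 1.079211); Gamma_uuu = -1.027368, Gamma_uuv = 0.573839, Gamma_uvv = -0.048835, Gamma_vuu = -0.604951, Gamma_vuv = -0.559613, Gamma_vvv = 0.465815; k3 = (1.548712, 1.079211, 0.602817, 2.779107)
  k4: at (u, v) = (-0.596719, 0.601058), (du/dtau, dv/dtau) = (1.563726, 1.148512); Gamma_uuu = -1.070952, Gamma_uuv = 0.574168, Gamma_uvv = 0.024427, Gamma_vuu = -0.568385, Gamma_vuv = -0.569103, Gamma_vvv = 0.448164; k4 = (1.563726, 1.148512, 0.524151, 2.842844)
  Y <- Y + (h/6)(k1 + 2k2 + 2k3 + k4): u = -0.5967, v = 0.6010, du/dtau = 1.5635, dv/dtau = 1.1488

Answer: u = -0.5967, v = 0.6010, du/dtau = 1.5635, dv/dtau = 1.1488


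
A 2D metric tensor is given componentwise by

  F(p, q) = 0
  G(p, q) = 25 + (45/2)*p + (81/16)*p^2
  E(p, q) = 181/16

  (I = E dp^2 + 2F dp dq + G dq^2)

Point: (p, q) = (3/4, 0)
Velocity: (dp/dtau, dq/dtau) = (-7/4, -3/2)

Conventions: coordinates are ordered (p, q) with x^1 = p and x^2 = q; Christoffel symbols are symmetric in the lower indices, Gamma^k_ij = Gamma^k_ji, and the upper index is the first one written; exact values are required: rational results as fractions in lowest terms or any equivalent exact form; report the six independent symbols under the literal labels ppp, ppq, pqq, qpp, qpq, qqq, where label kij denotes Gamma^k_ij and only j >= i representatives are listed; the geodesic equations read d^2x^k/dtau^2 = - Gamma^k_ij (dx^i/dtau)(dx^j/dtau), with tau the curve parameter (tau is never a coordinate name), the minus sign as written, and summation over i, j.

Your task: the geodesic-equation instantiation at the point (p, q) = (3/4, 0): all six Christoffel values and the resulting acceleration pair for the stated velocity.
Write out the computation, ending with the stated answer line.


E = 181/16, F = 0, G = 11449/256 at the point
E_p = 0, E_q = 0, F_p = 0, F_q = 0, G_p = 963/32, G_q = 0
EG - F^2 = 2072269/4096;  g^inv = (4096/2072269) * [[11449/256, 0], [0, 181/16]]
first-kind symbols [ij,l] = (1/2)(d_i g_jl + d_j g_il - d_l g_ij): [pp,p] = E_p/2 = 0, [pp,q] = F_p - E_q/2 = 0, [pq,p] = E_q/2 = 0, [pq,q] = G_p/2 = 963/64, [qq,p] = F_q - G_p/2 = -963/64, [qq,q] = G_q/2 = 0
Gamma^p_ij = (G*[ij,p] - F*[ij,q])/(EG - F^2), Gamma^q_ij = (E*[ij,q] - F*[ij,p])/(EG - F^2)
Gamma_ppp = 0, Gamma_ppq = 0, Gamma_pqq = -963/724, Gamma_qpp = 0, Gamma_qpq = 36/107, Gamma_qqq = 0
d^2p/dtau^2 = -(Gamma_ppp*(-7/4)^2 + 2*Gamma_ppq*(-7/4)*(-3/2) + Gamma_pqq*(-3/2)^2) = 8667/2896
d^2q/dtau^2 = -(Gamma_qpp*(-7/4)^2 + 2*Gamma_qpq*(-7/4)*(-3/2) + Gamma_qqq*(-3/2)^2) = -189/107

Answer: Gamma_ppp = 0, Gamma_ppq = 0, Gamma_pqq = -963/724, Gamma_qpp = 0, Gamma_qpq = 36/107, Gamma_qqq = 0; accelerations (d^2p/dtau^2, d^2q/dtau^2) = (8667/2896, -189/107)
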